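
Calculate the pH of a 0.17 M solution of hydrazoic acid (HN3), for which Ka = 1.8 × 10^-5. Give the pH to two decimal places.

HN3 ⇌ N3- + H+
Let x = [H+] at equilibrium. Ka = x²/(0.17 − x).
Assume x ≪ 0.17: x ≈ √(1.8 × 10^-5 × 0.17) = 1.75 × 10^-3 M
pH = −log(1.75 × 10^-3) = 2.76

pH = 2.76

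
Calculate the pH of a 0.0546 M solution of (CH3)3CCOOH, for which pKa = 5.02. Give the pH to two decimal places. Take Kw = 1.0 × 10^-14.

pH = 3.14

(CH3)3CCOOH ⇌ (CH3)3CCOO- + H+
Ka = 10^(−5.02) = 9.55 × 10^-6
Let x = [H+] at equilibrium. Ka = x²/(0.0546 − x).
Neglecting x in the denominator: x = √(9.55 × 10^-6 × 0.0546) = 7.22 × 10^-4 M
(x/C₀ = 1.3% < 5%, so the approximation holds.)
pH = −log(7.22 × 10^-4) = 3.14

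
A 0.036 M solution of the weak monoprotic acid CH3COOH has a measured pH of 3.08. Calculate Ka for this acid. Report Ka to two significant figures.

Ka = 2.0 × 10^-5

[H+] = 10^(-3.08) = 8.32 × 10^-4 M
At equilibrium [HA] = 0.036 − 8.32 × 10^-4 = 3.52 × 10^-2 M
Ka = [H+][A-]/[HA] = (8.32 × 10^-4)² / 3.52 × 10^-2 = 2.0 × 10^-5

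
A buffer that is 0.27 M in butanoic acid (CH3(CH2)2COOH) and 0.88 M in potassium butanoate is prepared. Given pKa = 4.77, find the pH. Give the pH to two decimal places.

Henderson–Hasselbalch: pH = pKa + log([CH3(CH2)2COO-]/[CH3(CH2)2COOH]) = 4.77 + log(0.88/0.27)
pH = 4.77 + (+0.513) = 5.28

pH = 5.28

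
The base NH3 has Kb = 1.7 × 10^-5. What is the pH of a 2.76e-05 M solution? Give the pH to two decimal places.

pH = 9.17

NH3 + H2O ⇌ NH4+ + OH-
Kb = x²/(2.76e-05 − x) = 1.7 × 10^-5
The 5% rule fails; solving x² + Kb·x − Kb·C₀ = 0 exactly:
x = [−1.7e-05 + √(1.7e-05² + 1.88e-09)]/2 = 1.48 × 10^-5 M
pOH = −log(1.48 × 10^-5) = 4.83; pH = 14.00 − 4.83 = 9.17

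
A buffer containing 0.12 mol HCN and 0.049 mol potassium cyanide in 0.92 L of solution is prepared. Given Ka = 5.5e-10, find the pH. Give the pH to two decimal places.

pKa = −log(5.5 × 10^-10) = 9.260
Henderson–Hasselbalch: pH = pKa + log([CN-]/[HCN]) = 9.260 + log(0.049/0.12)
pH = 9.260 + (-0.389) = 8.87

pH = 8.87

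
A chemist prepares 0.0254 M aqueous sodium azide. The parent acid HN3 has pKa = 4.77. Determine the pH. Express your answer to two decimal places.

N3- is the conjugate base of the weak acid HN3.
Ka = 10^(−4.77) = 1.70 × 10^-5
Kb = Kw/Ka = 1.0×10^-14 / 1.70 × 10^-5 = 5.88 × 10^-10
From the ICE table, Kb = [OH-]²/(0.0254 − [OH-]) = 5.88 × 10^-10.
Neglecting [OH-] in the denominator: [OH-] = √(5.88 × 10^-10 × 0.0254) = 3.86 × 10^-6 M
Check: 0.015% ionized — well under 5%, approximation valid.
pOH = −log(3.86 × 10^-6) = 5.41; pH = 14.00 − 5.41 = 8.59

pH = 8.59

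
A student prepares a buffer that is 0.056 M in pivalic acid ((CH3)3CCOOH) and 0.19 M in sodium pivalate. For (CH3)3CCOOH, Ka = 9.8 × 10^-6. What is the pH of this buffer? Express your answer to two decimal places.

pH = 5.54

pKa = −log(9.8 × 10^-6) = 5.009
pH = pKa + log([A⁻]/[HA]) = 5.009 + log(0.19/0.056)
pH = 5.009 + (+0.531) = 5.54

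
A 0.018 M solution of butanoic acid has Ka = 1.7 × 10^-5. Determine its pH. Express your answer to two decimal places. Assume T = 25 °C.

CH3(CH2)2COOH ⇌ CH3(CH2)2COO- + H+
From the ICE table, Ka = [H+]²/(0.018 − [H+]) = 1.7 × 10^-5.
Since Ka ≪ C₀, [H+] ≈ √(Ka·C₀) = 5.53 × 10^-4 M.
([H+]/C₀ = 3.1% < 5%, so the approximation holds.)
pH = −log(5.53 × 10^-4) = 3.26

pH = 3.26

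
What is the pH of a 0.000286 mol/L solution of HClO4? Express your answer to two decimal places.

pH = 3.54

HClO4 is a strong acid and dissociates completely, so [H+] = 0.000286 M.
pH = -log(0.000286) = 3.54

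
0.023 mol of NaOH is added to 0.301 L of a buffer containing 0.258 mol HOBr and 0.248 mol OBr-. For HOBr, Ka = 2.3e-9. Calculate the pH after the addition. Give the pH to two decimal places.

pH = 8.70

After neutralization: n(HOBr) = 0.235 mol, n(OBr-) = 0.271 mol.
pKa = −log(2.3 × 10^-9) = 8.638
Henderson–Hasselbalch with mole ratio 0.271/0.235: pH = 8.638 + (+0.062)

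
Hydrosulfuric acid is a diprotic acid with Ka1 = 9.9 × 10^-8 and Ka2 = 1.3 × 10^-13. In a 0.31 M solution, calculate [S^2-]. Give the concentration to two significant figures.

First ionization gives [H+] ≈ [HS-] = 1.75 × 10^-4 M.
Second step: Ka2 = [H+][S^2-]/[HS-] ≈ [S^2-] (since [H+] ≈ [HS-]).
So [S^2-] ≈ Ka2.

1.3 × 10^-13 M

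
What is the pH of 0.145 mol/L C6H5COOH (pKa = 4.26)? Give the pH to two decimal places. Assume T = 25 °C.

C6H5COOH ⇌ C6H5COO- + H+
Ka = 10^(−4.26) = 5.50 × 10^-5
Ka = [H+]²/(0.145 − [H+]) = 5.50 × 10^-5
Assume [H+] ≪ 0.145: [H+] ≈ √(5.50 × 10^-5 × 0.145) = 2.82 × 10^-3 M
([H+]/C₀ = 1.9% < 5%, so the approximation holds.)
pH = −log[H+] = −log(2.82 × 10^-3) = 2.55

pH = 2.55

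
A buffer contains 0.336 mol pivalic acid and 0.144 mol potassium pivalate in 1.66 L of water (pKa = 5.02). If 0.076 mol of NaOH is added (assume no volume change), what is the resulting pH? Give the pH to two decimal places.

After neutralization: n((CH3)3CCOOH) = 0.26 mol, n((CH3)3CCOO-) = 0.22 mol.
pH = pKa + log([A⁻]/[HA]) = 5.02 + log(0.22/0.26) = 5.02 -0.073

pH = 4.95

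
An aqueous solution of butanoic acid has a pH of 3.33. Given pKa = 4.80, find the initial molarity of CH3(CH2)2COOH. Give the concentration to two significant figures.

C₀ = 1.4 × 10^-2 M

[H+] = 10^(-3.33) = 4.68 × 10^-4 M = x
Ka = 10^(−4.80) = 1.58 × 10^-5
Ka = x²/(C₀ − x) ⇒ C₀ = x + x²/Ka
C₀ = 4.68 × 10^-4 + (4.68 × 10^-4)²/(1.58 × 10^-5) = 1.43 × 10^-2 M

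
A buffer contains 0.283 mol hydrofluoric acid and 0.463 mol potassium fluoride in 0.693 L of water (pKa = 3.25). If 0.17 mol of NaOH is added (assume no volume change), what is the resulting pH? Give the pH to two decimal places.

pH = 4.00

After neutralization: n(HF) = 0.113 mol, n(F-) = 0.633 mol.
pH = pKa + log([A⁻]/[HA]) = 3.25 + log(0.633/0.113) = 3.25 +0.748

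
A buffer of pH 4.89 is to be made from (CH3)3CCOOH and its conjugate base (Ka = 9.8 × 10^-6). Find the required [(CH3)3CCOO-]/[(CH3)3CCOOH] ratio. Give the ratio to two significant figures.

pKa = -log(9.8 × 10^-6) = 5.009
pH = pKa + log(r) ⇒ log(r) = 4.89 − 5.009 = -0.119
r = [(CH3)3CCOO-]/[(CH3)3CCOOH] = 10^(-0.119) = 0.76

ratio = 0.76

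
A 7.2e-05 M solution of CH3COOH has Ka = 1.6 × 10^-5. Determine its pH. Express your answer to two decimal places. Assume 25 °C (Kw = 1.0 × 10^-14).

CH3COOH ⇌ CH3COO- + H+
Ka = [H+]²/(7.2e-05 − [H+]) = 1.6 × 10^-5
Here C₀/Ka ≈ 4.5, so the small-[H+] approximation fails. Use the quadratic:
[H+] = [−1.6e-05 + √(1.6e-05² + 4.61e-09)]/2 = 2.69 × 10^-5 M
pH = −log[H+] = −log(2.69 × 10^-5) = 4.57

pH = 4.57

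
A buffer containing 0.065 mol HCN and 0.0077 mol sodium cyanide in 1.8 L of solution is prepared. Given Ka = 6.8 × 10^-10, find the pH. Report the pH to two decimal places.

pKa = −log(6.8 × 10^-10) = 9.167
pH = pKa + log([A⁻]/[HA]) = 9.167 + log(0.0077/0.065)
pH = 9.167 + (-0.926) = 8.24

pH = 8.24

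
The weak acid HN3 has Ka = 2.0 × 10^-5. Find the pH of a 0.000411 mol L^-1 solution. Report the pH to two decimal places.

HN3 ⇌ N3- + H+
From the ICE table, Ka = x²/(0.000411 − x) = 2.0 × 10^-5.
x is not negligible relative to C₀; solve x² + 2e-05·x − 8.22e-09 = 0.
x = [−2e-05 + √(2e-05² + 3.29e-08)]/2 = 8.12 × 10^-5 M
pH = −log[H+] = −log(8.12 × 10^-5) = 4.09

pH = 4.09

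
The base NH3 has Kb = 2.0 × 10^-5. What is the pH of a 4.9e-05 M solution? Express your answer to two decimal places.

pH = 9.36

NH3 + H2O ⇌ NH4+ + OH-
From the ICE table, Kb = [OH-]²/(4.9e-05 − [OH-]) = 2.0 × 10^-5.
[OH-] is not negligible relative to C₀; solve [OH-]² + 2e-05·[OH-] − 9.8e-10 = 0.
[OH-] = (−Kb + √(Kb² + 4·Kb·C₀))/2 = 2.29 × 10^-5 M
pOH = 4.64, so pH = 14.00 − pOH = 9.36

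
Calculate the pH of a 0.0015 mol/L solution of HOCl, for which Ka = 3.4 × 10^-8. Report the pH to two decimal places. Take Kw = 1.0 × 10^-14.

HOCl ⇌ OCl- + H+
From the ICE table, Ka = x²/(0.0015 − x) = 3.4 × 10^-8.
Since Ka ≪ C₀, x ≈ √(Ka·C₀) = 7.14 × 10^-6 M.
Check: 0.48% ionized — well under 5%, approximation valid.
pH = −log[H+] = −log(7.14 × 10^-6) = 5.15

pH = 5.15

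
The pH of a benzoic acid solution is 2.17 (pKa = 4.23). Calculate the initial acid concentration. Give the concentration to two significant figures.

C₀ = 7.8 × 10^-1 M

[H+] = 10^(-2.17) = 6.76 × 10^-3 M = x
Ka = 10^(−4.23) = 5.89 × 10^-5
Ka = x²/(C₀ − x) ⇒ C₀ = x + x²/Ka
C₀ = 6.76 × 10^-3 + (6.76 × 10^-3)²/(5.89 × 10^-5) = 7.83 × 10^-1 M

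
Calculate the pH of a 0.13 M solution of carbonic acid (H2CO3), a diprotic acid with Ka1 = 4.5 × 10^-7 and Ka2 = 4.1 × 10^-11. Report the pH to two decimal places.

pH = 3.62

Since Ka1 ≫ Ka2, the first ionization dominates [H+].
Ka1 = x²/(0.13 − x) = 4.5 × 10^-7
x ≈ √(4.5 × 10^-7 × 0.13) = 2.42 × 10^-4 M
pH = −log(2.42 × 10^-4) = 3.62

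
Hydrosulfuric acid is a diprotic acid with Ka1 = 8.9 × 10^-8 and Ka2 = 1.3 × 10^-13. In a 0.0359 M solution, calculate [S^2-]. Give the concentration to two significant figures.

First ionization gives [H+] ≈ [HS-] = 5.65 × 10^-5 M.
Second step: Ka2 = [H+][S^2-]/[HS-] ≈ [S^2-] (since [H+] ≈ [HS-]).
So [S^2-] ≈ Ka2.

1.3 × 10^-13 M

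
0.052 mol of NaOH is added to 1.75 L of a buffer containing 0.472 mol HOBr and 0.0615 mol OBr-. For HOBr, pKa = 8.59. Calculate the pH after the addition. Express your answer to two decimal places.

After neutralization: n(HOBr) = 0.42 mol, n(OBr-) = 0.113 mol.
pH = pKa + log([A⁻]/[HA]) = 8.59 + log(0.113/0.42) = 8.59 -0.570

pH = 8.02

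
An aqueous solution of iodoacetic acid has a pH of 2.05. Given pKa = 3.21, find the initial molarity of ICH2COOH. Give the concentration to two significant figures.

[H+] = 10^(-2.05) = 8.91 × 10^-3 M = x
Ka = 10^(−3.21) = 6.17 × 10^-4
Ka = x²/(C₀ − x) ⇒ C₀ = x + x²/Ka
C₀ = 8.91 × 10^-3 + (8.91 × 10^-3)²/(6.17 × 10^-4) = 1.38 × 10^-1 M

C₀ = 1.4 × 10^-1 M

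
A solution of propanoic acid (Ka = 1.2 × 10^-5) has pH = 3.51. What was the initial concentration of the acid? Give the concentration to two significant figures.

C₀ = 8.3 × 10^-3 M

[H+] = 10^(-3.51) = 3.09 × 10^-4 M = x
Ka = x²/(C₀ − x) ⇒ C₀ = x + x²/Ka
C₀ = 3.09 × 10^-4 + (3.09 × 10^-4)²/(1.2 × 10^-5) = 8.27 × 10^-3 M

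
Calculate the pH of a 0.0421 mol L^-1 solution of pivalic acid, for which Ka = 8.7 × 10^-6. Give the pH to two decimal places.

pH = 3.22

(CH3)3CCOOH ⇌ (CH3)3CCOO- + H+
Ka = x²/(0.0421 − x) = 8.7 × 10^-6
Since Ka ≪ C₀, x ≈ √(Ka·C₀) = 6.05 × 10^-4 M.
pH = −log[H+] = −log(6.05 × 10^-4) = 3.22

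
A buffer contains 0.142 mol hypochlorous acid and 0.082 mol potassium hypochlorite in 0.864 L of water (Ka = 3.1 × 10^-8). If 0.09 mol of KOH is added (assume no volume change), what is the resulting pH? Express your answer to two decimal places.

pH = 8.03

After neutralization: n(HOCl) = 0.052 mol, n(OCl-) = 0.172 mol.
pKa = −log(3.1 × 10^-8) = 7.509
pH = pKa + log(n_OCl-/n_HOCl) = 7.509 + log(0.172/0.052) = 7.509 + (+0.520)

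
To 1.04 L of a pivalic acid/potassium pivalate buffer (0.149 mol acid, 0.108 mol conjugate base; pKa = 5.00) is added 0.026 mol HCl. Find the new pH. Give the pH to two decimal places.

Added H+ converts (CH3)3CCOO- to (CH3)3CCOOH: (CH3)3CCOOH → 0.175 mol, (CH3)3CCOO- → 0.082 mol.
pH = pKa + log(n_(CH3)3CCOO-/n_(CH3)3CCOOH) = 5.00 + log(0.082/0.175) = 5.00 + (-0.329)

pH = 4.67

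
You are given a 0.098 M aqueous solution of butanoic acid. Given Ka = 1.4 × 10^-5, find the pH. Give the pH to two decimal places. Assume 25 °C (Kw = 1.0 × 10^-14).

pH = 2.93

CH3(CH2)2COOH ⇌ CH3(CH2)2COO- + H+
Ka = [H+]²/(0.098 − [H+]) = 1.4 × 10^-5
Since Ka ≪ C₀, [H+] ≈ √(Ka·C₀) = 1.17 × 10^-3 M.
pH = −log[H+] = −log(1.17 × 10^-3) = 2.93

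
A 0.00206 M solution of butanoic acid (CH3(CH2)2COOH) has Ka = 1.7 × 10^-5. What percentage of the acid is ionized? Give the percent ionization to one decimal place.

CH3(CH2)2COOH ⇌ CH3(CH2)2COO- + H+; let x = [H+] at equilibrium.
Solve x² + 1.7e-05x − 3.5e-08 = 0 → x = 1.79 × 10^-4 M
% ionization = x/C₀ × 100% = 1.79 × 10^-4/0.00206 × 100% = 8.7%

8.7%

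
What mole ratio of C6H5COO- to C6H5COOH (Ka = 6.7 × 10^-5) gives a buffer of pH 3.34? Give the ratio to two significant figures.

pKa = -log(6.7 × 10^-5) = 4.174
pH = pKa + log(r) ⇒ log(r) = 3.34 − 4.174 = -0.834
r = [C6H5COO-]/[C6H5COOH] = 10^(-0.834) = 0.147

ratio = 0.15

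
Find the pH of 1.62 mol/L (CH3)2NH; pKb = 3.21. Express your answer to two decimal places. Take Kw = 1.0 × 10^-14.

pH = 12.50

(CH3)2NH + H2O ⇌ (CH3)2NH2+ + OH-
Kb = 10^(−3.21) = 6.17 × 10^-4
From the ICE table, Kb = [OH-]²/(1.62 − [OH-]) = 6.17 × 10^-4.
Assume [OH-] ≪ 1.62: [OH-] ≈ √(6.17 × 10^-4 × 1.62) = 3.16 × 10^-2 M
pOH = −log(3.16 × 10^-2) = 1.50; pH = 14.00 − 1.50 = 12.50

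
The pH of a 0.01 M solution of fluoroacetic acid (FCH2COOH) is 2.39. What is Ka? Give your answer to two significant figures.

Ka = 2.8 × 10^-3

[H+] = 10^(-2.39) = 4.07 × 10^-3 M
At equilibrium [HA] = 0.01 − 4.07 × 10^-3 = 5.93 × 10^-3 M
Ka = [H+][A-]/[HA] = (4.07 × 10^-3)² / 5.93 × 10^-3 = 2.8 × 10^-3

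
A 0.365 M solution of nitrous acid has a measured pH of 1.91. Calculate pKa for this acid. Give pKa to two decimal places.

pKa = 3.37

[H+] = 10^(-1.91) = 1.23 × 10^-2 M
At equilibrium [HA] = 0.365 − 1.23 × 10^-2 = 3.53 × 10^-1 M
Ka = [H+][A-]/[HA] = (1.23 × 10^-2)² / 3.53 × 10^-1 = 4.29 × 10^-4
pKa = -log(4.29 × 10^-4) = 3.37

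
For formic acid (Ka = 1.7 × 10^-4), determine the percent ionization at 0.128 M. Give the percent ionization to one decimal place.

3.6%

HCOOH ⇌ HCOO- + H+; let x = [H+] at equilibrium.
x ≈ √(Ka·C₀) = √(1.7 × 10^-4 × 0.128) = 4.66 × 10^-3 M
Fraction ionized = 4.66 × 10^-3 / 0.128 = 0.0364 → 3.6%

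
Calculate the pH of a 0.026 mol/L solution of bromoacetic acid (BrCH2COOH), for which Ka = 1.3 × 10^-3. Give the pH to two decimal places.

pH = 2.28

BrCH2COOH ⇌ BrCH2COO- + H+
Ka = x²/(0.026 − x) = 1.3 × 10^-3
Here C₀/Ka ≈ 20, so the small-x approximation fails. Use the quadratic:
x = [−0.0013 + √(0.0013² + 0.000135)]/2 = 5.20 × 10^-3 M
pH = −log[H+] = −log(5.20 × 10^-3) = 2.28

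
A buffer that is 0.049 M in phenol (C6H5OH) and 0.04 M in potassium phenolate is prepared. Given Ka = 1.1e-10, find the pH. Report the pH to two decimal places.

pH = 9.87

pKa = −log(1.1 × 10^-10) = 9.959
Using pH = pKa + log([base]/[acid]) with [base]/[acid] = 0.04/0.049:
pH = 9.959 + (-0.088) = 9.87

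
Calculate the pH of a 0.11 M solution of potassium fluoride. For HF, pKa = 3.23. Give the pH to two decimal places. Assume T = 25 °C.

pH = 8.14

F- is the conjugate base of the weak acid HF.
Ka = 10^(−3.23) = 5.89 × 10^-4
Kb = Kw/Ka = 1.0×10^-14 / 5.89 × 10^-4 = 1.70 × 10^-11
From the ICE table, Kb = x²/(0.11 − x) = 1.70 × 10^-11.
Since Kb ≪ C₀, x ≈ √(Kb·C₀) = 1.37 × 10^-6 M.
Check: 0.0012% ionized — well under 5%, approximation valid.
pOH = −log(1.37 × 10^-6) = 5.86; pH = 14.00 − 5.86 = 8.14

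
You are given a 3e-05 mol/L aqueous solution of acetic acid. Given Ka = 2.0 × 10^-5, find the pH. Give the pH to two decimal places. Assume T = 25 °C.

CH3COOH ⇌ CH3COO- + H+
Let x = [H+] at equilibrium. Ka = x²/(3e-05 − x).
The 5% rule fails; solving x² + Ka·x − Ka·C₀ = 0 exactly:
x = (−Ka + √(Ka² + 4·Ka·C₀))/2 = 1.65 × 10^-5 M
pH = −log[H+] = −log(1.65 × 10^-5) = 4.78

pH = 4.78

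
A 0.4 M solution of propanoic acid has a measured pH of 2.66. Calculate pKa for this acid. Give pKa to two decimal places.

[H+] = 10^(-2.66) = 2.19 × 10^-3 M
At equilibrium [HA] = 0.4 − 2.19 × 10^-3 = 3.98 × 10^-1 M
Ka = [H+][A-]/[HA] = (2.19 × 10^-3)² / 3.98 × 10^-1 = 1.21 × 10^-5
pKa = -log(1.21 × 10^-5) = 4.92

pKa = 4.92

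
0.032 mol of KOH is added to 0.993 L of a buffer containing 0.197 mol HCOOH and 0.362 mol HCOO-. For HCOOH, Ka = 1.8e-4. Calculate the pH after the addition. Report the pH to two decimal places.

pH = 4.12

OH- converts HCOOH to HCOO-: HCOOH → 0.165 mol, HCOO- → 0.394 mol.
pKa = −log(1.8 × 10^-4) = 3.745
Henderson–Hasselbalch with mole ratio 0.394/0.165: pH = 3.745 + (+0.378)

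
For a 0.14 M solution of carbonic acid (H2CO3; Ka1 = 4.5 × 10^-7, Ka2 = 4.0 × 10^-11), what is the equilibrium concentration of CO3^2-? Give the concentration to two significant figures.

First ionization gives [H+] ≈ [HCO3-] = 2.51 × 10^-4 M.
Second step: Ka2 = [H+][CO3^2-]/[HCO3-] ≈ [CO3^2-] (since [H+] ≈ [HCO3-]).
So [CO3^2-] ≈ Ka2.

4.0 × 10^-11 M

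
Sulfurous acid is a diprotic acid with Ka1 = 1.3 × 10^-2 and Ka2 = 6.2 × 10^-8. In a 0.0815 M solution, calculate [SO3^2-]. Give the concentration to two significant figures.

6.2 × 10^-8 M

First ionization gives [H+] ≈ [HSO3-] = 2.67 × 10^-2 M.
Second step: Ka2 = [H+][SO3^2-]/[HSO3-] ≈ [SO3^2-] (since [H+] ≈ [HSO3-]).
So [SO3^2-] ≈ Ka2.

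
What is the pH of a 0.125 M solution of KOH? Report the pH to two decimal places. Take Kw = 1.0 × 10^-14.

KOH is a strong base; [OH-] = 0.125 M.
pOH = -log(0.125) = 0.90
pH = 14.00 - 0.90 = 13.10

pH = 13.10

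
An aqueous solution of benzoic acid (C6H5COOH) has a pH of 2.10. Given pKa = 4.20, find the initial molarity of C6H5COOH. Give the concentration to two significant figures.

C₀ = 1.0 M

[H+] = 10^(-2.10) = 7.94 × 10^-3 M = x
Ka = 10^(−4.20) = 6.31 × 10^-5
Ka = x²/(C₀ − x) ⇒ C₀ = x + x²/Ka
C₀ = 7.94 × 10^-3 + (7.94 × 10^-3)²/(6.31 × 10^-5) = 1.01 M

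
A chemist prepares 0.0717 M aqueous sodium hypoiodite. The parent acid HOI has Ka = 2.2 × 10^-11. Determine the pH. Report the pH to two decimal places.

pH = 11.74

OI- is the conjugate base of the weak acid HOI.
Kb = Kw/Ka = 1.0×10^-14 / 2.2 × 10^-11 = 4.55 × 10^-4
Kb = [OH-]²/(0.0717 − [OH-]) = 4.55 × 10^-4
Here C₀/Kb ≈ 158, so the small-[OH-] approximation fails. Use the quadratic:
[OH-] = (−Kb + √(Kb² + 4·Kb·C₀))/2 = 5.49 × 10^-3 M
pOH = −log(5.49 × 10^-3) = 2.26; pH = 14.00 − 2.26 = 11.74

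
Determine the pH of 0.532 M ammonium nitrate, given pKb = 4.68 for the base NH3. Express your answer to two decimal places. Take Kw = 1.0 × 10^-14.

NH4+ is the conjugate acid of the weak base NH3.
Kb = 10^(−4.68) = 2.09 × 10^-5
Ka = Kw/Kb = 1.0×10^-14 / 2.09 × 10^-5 = 4.78 × 10^-10
From the ICE table, Ka = x²/(0.532 − x) = 4.78 × 10^-10.
Assume x ≪ 0.532: x ≈ √(4.78 × 10^-10 × 0.532) = 1.59 × 10^-5 M
(x/C₀ = 0.003% < 5%, so the approximation holds.)
pH = −log(1.59 × 10^-5) = 4.80

pH = 4.80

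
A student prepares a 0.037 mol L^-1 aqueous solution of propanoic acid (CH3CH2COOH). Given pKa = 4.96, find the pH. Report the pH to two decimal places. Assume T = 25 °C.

pH = 3.20

CH3CH2COOH ⇌ CH3CH2COO- + H+
Ka = 10^(−4.96) = 1.10 × 10^-5
From the ICE table, Ka = [H+]²/(0.037 − [H+]) = 1.10 × 10^-5.
Neglecting [H+] in the denominator: [H+] = √(1.10 × 10^-5 × 0.037) = 6.38 × 10^-4 M
pH = −log[H+] = −log(6.38 × 10^-4) = 3.20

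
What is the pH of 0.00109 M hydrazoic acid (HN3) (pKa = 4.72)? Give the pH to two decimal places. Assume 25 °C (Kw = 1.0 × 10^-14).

HN3 ⇌ N3- + H+
Ka = 10^(−4.72) = 1.91 × 10^-5
From the ICE table, Ka = x²/(0.00109 − x) = 1.91 × 10^-5.
The 5% rule fails; solving x² + Ka·x − Ka·C₀ = 0 exactly:
x = [−1.91e-05 + √(1.91e-05² + 8.33e-08)]/2 = 1.35 × 10^-4 M
pH = −log(1.35 × 10^-4) = 3.87

pH = 3.87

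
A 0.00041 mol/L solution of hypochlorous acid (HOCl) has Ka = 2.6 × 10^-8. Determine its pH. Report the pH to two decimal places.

HOCl ⇌ OCl- + H+
Ka = [H+]²/(0.00041 − [H+]) = 2.6 × 10^-8
Assume [H+] ≪ 0.00041: [H+] ≈ √(2.6 × 10^-8 × 0.00041) = 3.26 × 10^-6 M
Check: 0.8% ionized — well under 5%, approximation valid.
pH = −log[H+] = −log(3.26 × 10^-6) = 5.49

pH = 5.49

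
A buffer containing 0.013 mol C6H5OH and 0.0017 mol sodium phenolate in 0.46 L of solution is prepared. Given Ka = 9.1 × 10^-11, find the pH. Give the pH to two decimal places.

pKa = −log(9.1 × 10^-11) = 10.041
pH = pKa + log([A⁻]/[HA]) = 10.041 + log(0.0017/0.013)
pH = 10.041 + (-0.883) = 9.16

pH = 9.16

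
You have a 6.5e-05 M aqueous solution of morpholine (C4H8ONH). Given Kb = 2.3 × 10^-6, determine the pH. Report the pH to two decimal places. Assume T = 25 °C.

C4H8ONH + H2O ⇌ C4H8ONH2+ + OH-
Kb = [OH-]²/(6.5e-05 − [OH-]) = 2.3 × 10^-6
[OH-] is not negligible relative to C₀; solve [OH-]² + 2.3e-06·[OH-] − 1.49e-10 = 0.
[OH-] = (−Kb + √(Kb² + 4·Kb·C₀))/2 = 1.11 × 10^-5 M
pOH = 4.95, so pH = 14.00 − pOH = 9.05

pH = 9.05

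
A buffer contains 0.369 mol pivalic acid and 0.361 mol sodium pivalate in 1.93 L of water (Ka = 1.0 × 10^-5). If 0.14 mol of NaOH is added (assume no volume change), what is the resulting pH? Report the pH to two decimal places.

After neutralization: n((CH3)3CCOOH) = 0.229 mol, n((CH3)3CCOO-) = 0.501 mol.
pKa = −log(1.0 × 10^-5) = 5.000
pH = pKa + log(n_(CH3)3CCOO-/n_(CH3)3CCOOH) = 5.000 + log(0.501/0.229) = 5.000 + (+0.340)

pH = 5.34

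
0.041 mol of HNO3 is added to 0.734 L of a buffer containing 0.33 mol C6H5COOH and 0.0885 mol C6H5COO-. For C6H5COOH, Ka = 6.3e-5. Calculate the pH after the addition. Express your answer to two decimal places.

pH = 3.31

After neutralization: n(C6H5COOH) = 0.371 mol, n(C6H5COO-) = 0.0475 mol.
pKa = −log(6.3 × 10^-5) = 4.201
pH = pKa + log(n_C6H5COO-/n_C6H5COOH) = 4.201 + log(0.0475/0.371) = 4.201 + (-0.893)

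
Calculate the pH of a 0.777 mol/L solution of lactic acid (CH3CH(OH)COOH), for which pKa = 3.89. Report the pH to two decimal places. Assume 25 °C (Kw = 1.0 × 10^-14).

CH3CH(OH)COOH ⇌ CH3CH(OH)COO- + H+
Ka = 10^(−3.89) = 1.29 × 10^-4
Ka = x²/(0.777 − x) = 1.29 × 10^-4
Neglecting x in the denominator: x = √(1.29 × 10^-4 × 0.777) = 1.00 × 10^-2 M
pH = −log[H+] = −log(1.00 × 10^-2) = 2.00

pH = 2.00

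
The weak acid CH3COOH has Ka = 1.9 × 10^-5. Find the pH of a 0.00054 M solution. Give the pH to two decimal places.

CH3COOH ⇌ CH3COO- + H+
Ka = [H+]²/(0.00054 − [H+]) = 1.9 × 10^-5
[H+] is not negligible relative to C₀; solve [H+]² + 1.9e-05·[H+] − 1.03e-08 = 0.
[H+] = (−Ka + √(Ka² + 4·Ka·C₀))/2 = 9.22 × 10^-5 M
pH = −log[H+] = −log(9.22 × 10^-5) = 4.04

pH = 4.04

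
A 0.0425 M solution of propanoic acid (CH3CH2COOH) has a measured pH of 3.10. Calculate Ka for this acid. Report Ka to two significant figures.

Ka = 1.5 × 10^-5

[H+] = 10^(-3.10) = 7.94 × 10^-4 M
At equilibrium [HA] = 0.0425 − 7.94 × 10^-4 = 4.17 × 10^-2 M
Ka = [H+][A-]/[HA] = (7.94 × 10^-4)² / 4.17 × 10^-2 = 1.5 × 10^-5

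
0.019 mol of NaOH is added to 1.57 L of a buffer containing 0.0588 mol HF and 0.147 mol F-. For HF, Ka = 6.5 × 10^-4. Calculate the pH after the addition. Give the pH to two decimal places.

After neutralization: n(HF) = 0.0398 mol, n(F-) = 0.166 mol.
pKa = −log(6.5 × 10^-4) = 3.187
pH = pKa + log([A⁻]/[HA]) = 3.187 + log(0.166/0.0398) = 3.187 +0.620

pH = 3.81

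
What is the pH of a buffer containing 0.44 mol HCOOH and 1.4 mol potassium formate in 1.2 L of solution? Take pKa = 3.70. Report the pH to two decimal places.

pH = 4.20

Henderson–Hasselbalch: pH = pKa + log([HCOO-]/[HCOOH]) = 3.70 + log(1.4/0.44)
pH = 3.70 + (+0.503) = 4.20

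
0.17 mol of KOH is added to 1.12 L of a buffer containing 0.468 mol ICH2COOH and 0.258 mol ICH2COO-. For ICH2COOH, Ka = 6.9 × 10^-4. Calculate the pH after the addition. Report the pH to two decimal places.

OH- converts ICH2COOH to ICH2COO-: ICH2COOH → 0.298 mol, ICH2COO- → 0.428 mol.
pKa = −log(6.9 × 10^-4) = 3.161
pH = pKa + log([A⁻]/[HA]) = 3.161 + log(0.428/0.298) = 3.161 +0.157

pH = 3.32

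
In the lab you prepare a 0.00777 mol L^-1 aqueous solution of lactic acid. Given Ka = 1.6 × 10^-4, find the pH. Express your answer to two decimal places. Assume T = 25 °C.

pH = 2.98

CH3CH(OH)COOH ⇌ CH3CH(OH)COO- + H+
Ka = x²/(0.00777 − x) = 1.6 × 10^-4
Here C₀/Ka ≈ 48.6, so the small-x approximation fails. Use the quadratic:
x = [−0.00016 + √(0.00016² + 4.97e-06)]/2 = 1.04 × 10^-3 M
pH = −log[H+] = −log(1.04 × 10^-3) = 2.98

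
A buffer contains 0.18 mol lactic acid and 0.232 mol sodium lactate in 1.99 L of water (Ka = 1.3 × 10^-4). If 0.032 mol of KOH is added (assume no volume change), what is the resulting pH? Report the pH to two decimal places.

pH = 4.14

After neutralization: n(CH3CH(OH)COOH) = 0.148 mol, n(CH3CH(OH)COO-) = 0.264 mol.
pKa = −log(1.3 × 10^-4) = 3.886
pH = pKa + log(n_CH3CH(OH)COO-/n_CH3CH(OH)COOH) = 3.886 + log(0.264/0.148) = 3.886 + (+0.251)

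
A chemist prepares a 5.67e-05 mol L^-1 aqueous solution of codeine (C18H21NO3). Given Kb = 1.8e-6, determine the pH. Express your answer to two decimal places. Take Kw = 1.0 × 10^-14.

pH = 8.97

C18H21NO3 + H2O ⇌ C18H22NO3+ + OH-
From the ICE table, Kb = x²/(5.67e-05 − x) = 1.8 × 10^-6.
Here C₀/Kb ≈ 31.5, so the small-x approximation fails. Use the quadratic:
x = (−Kb + √(Kb² + 4·Kb·C₀))/2 = 9.24 × 10^-6 M
pOH = −log(9.24 × 10^-6) = 5.03; pH = 14.00 − 5.03 = 8.97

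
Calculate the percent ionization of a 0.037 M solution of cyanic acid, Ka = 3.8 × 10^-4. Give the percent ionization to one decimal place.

HOCN ⇌ OCN- + H+; let x = [H+] at equilibrium.
Ka = x²/(C₀ − x); solving the quadratic gives x = 3.56 × 10^-3 M.
Fraction ionized = 3.56 × 10^-3 / 0.037 = 0.0962 → 9.6%

9.6%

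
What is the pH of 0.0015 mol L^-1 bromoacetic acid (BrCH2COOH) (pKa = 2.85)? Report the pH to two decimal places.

pH = 3.04

BrCH2COOH ⇌ BrCH2COO- + H+
Ka = 10^(−2.85) = 1.41 × 10^-3
Ka = [H+]²/(0.0015 − [H+]) = 1.41 × 10^-3
[H+] is not negligible relative to C₀; solve [H+]² + 0.00141·[H+] − 2.12e-06 = 0.
[H+] = [−0.00141 + √(0.00141² + 8.46e-06)]/2 = 9.11 × 10^-4 M
pH = −log(9.11 × 10^-4) = 3.04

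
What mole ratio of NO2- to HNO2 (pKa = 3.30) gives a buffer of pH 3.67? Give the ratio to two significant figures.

pH = pKa + log(r) ⇒ log(r) = 3.67 − 3.30 = +0.37
r = [NO2-]/[HNO2] = 10^(+0.37) = 2.34

ratio = 2.3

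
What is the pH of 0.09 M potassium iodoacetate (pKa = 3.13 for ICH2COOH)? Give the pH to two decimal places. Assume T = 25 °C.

ICH2COO- is the conjugate base of the weak acid ICH2COOH.
Ka = 10^(−3.13) = 7.41 × 10^-4
Kb = Kw/Ka = 1.0×10^-14 / 7.41 × 10^-4 = 1.35 × 10^-11
Let x = [OH-] at equilibrium. Kb = x²/(0.09 − x).
Neglecting x in the denominator: x = √(1.35 × 10^-11 × 0.09) = 1.10 × 10^-6 M
Check: 0.0012% ionized — well under 5%, approximation valid.
pOH = 5.96, so pH = 14.00 − pOH = 8.04

pH = 8.04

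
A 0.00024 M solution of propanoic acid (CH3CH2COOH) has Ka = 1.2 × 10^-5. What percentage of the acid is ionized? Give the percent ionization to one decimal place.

CH3CH2COOH ⇌ CH3CH2COO- + H+; let x = [H+] at equilibrium.
Solve x² + 1.2e-05x − 2.88e-09 = 0 → x = 4.80 × 10^-5 M
Fraction ionized = 4.80 × 10^-5 / 0.00024 = 0.2000 → 20.0%

20.0%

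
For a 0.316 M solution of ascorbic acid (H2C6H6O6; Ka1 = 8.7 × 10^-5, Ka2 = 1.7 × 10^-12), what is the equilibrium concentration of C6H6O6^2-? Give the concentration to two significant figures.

1.7 × 10^-12 M

First ionization gives [H+] ≈ [HC6H6O6-] = 5.24 × 10^-3 M.
Second step: Ka2 = [H+][C6H6O6^2-]/[HC6H6O6-] ≈ [C6H6O6^2-] (since [H+] ≈ [HC6H6O6-]).
So [C6H6O6^2-] ≈ Ka2.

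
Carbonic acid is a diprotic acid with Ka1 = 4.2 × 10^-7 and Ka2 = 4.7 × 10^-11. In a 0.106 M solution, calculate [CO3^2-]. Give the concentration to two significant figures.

4.7 × 10^-11 M

First ionization gives [H+] ≈ [HCO3-] = 2.11 × 10^-4 M.
Second step: Ka2 = [H+][CO3^2-]/[HCO3-] ≈ [CO3^2-] (since [H+] ≈ [HCO3-]).
So [CO3^2-] ≈ Ka2.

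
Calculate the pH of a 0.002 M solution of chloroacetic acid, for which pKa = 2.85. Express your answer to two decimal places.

ClCH2COOH ⇌ ClCH2COO- + H+
Ka = 10^(−2.85) = 1.41 × 10^-3
From the ICE table, Ka = x²/(0.002 − x) = 1.41 × 10^-3.
The 5% rule fails; solving x² + Ka·x − Ka·C₀ = 0 exactly:
x = [−0.00141 + √(0.00141² + 1.13e-05)]/2 = 1.12 × 10^-3 M
pH = −log(1.12 × 10^-3) = 2.95

pH = 2.95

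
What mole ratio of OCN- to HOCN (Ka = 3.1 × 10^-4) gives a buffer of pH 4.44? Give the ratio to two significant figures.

pKa = -log(3.1 × 10^-4) = 3.509
pH = pKa + log(r) ⇒ log(r) = 4.44 − 3.509 = +0.931
r = [OCN-]/[HOCN] = 10^(+0.931) = 8.53

ratio = 8.5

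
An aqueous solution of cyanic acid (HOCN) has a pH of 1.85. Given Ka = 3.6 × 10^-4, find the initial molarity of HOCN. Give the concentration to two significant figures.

[H+] = 10^(-1.85) = 1.41 × 10^-2 M = x
Ka = x²/(C₀ − x) ⇒ C₀ = x + x²/Ka
C₀ = 1.41 × 10^-2 + (1.41 × 10^-2)²/(3.6 × 10^-4) = 5.66 × 10^-1 M

C₀ = 5.7 × 10^-1 M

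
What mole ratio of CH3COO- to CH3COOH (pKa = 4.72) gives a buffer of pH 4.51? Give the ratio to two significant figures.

ratio = 0.62

pH = pKa + log(r) ⇒ log(r) = 4.51 − 4.72 = -0.21
r = [CH3COO-]/[CH3COOH] = 10^(-0.21) = 0.617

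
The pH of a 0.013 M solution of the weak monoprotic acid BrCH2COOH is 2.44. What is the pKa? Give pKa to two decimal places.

[H+] = 10^(-2.44) = 3.63 × 10^-3 M
At equilibrium [HA] = 0.013 − 3.63 × 10^-3 = 9.37 × 10^-3 M
Ka = [H+][A-]/[HA] = (3.63 × 10^-3)² / 9.37 × 10^-3 = 1.41 × 10^-3
pKa = -log(1.41 × 10^-3) = 2.85

pKa = 2.85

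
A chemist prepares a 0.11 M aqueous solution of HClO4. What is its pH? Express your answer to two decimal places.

HClO4 is a strong acid and dissociates completely, so [H+] = 0.11 M.
pH = -log(0.11) = 0.96

pH = 0.96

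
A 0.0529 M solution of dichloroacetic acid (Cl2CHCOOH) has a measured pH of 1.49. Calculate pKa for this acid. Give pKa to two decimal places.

[H+] = 10^(-1.49) = 3.24 × 10^-2 M
At equilibrium [HA] = 0.0529 − 3.24 × 10^-2 = 2.05 × 10^-2 M
Ka = [H+][A-]/[HA] = (3.24 × 10^-2)² / 2.05 × 10^-2 = 5.12 × 10^-2
pKa = -log(5.12 × 10^-2) = 1.29

pKa = 1.29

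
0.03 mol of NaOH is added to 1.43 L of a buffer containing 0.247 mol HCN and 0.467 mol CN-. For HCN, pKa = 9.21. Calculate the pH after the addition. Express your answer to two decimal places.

pH = 9.57

After neutralization: n(HCN) = 0.217 mol, n(CN-) = 0.497 mol.
pH = pKa + log([A⁻]/[HA]) = 9.21 + log(0.497/0.217) = 9.21 +0.360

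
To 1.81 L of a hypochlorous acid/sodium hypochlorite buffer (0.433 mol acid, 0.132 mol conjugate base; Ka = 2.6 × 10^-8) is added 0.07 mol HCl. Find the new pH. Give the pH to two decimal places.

After neutralization: n(HOCl) = 0.503 mol, n(OCl-) = 0.062 mol.
pKa = −log(2.6 × 10^-8) = 7.585
pH = pKa + log(n_OCl-/n_HOCl) = 7.585 + log(0.062/0.503) = 7.585 + (-0.909)

pH = 6.68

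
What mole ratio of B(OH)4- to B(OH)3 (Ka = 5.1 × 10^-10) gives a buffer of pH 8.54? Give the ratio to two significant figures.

ratio = 0.18

pKa = -log(5.1 × 10^-10) = 9.292
pH = pKa + log(r) ⇒ log(r) = 8.54 − 9.292 = -0.752
r = [B(OH)4-]/[B(OH)3] = 10^(-0.752) = 0.177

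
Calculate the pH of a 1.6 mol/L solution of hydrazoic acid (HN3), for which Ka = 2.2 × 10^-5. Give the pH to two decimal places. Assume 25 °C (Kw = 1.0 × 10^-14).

HN3 ⇌ N3- + H+
From the ICE table, Ka = [H+]²/(1.6 − [H+]) = 2.2 × 10^-5.
Assume [H+] ≪ 1.6: [H+] ≈ √(2.2 × 10^-5 × 1.6) = 5.93 × 10^-3 M
Check: 0.37% ionized — well under 5%, approximation valid.
pH = −log(5.93 × 10^-3) = 2.23

pH = 2.23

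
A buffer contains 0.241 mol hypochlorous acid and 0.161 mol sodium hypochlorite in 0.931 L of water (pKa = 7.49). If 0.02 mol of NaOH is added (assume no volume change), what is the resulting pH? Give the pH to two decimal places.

pH = 7.40

OH- converts HOCl to OCl-: HOCl → 0.221 mol, OCl- → 0.181 mol.
pH = pKa + log([A⁻]/[HA]) = 7.49 + log(0.181/0.221) = 7.49 -0.087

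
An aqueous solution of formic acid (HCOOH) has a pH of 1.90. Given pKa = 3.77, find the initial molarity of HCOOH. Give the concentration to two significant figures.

[H+] = 10^(-1.90) = 1.26 × 10^-2 M = x
Ka = 10^(−3.77) = 1.70 × 10^-4
Ka = x²/(C₀ − x) ⇒ C₀ = x + x²/Ka
C₀ = 1.26 × 10^-2 + (1.26 × 10^-2)²/(1.70 × 10^-4) = 9.46 × 10^-1 M

C₀ = 9.5 × 10^-1 M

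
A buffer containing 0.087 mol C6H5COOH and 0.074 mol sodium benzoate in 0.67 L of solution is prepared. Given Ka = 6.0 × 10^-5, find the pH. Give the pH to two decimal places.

pH = 4.15

pKa = −log(6.0 × 10^-5) = 4.222
pH = pKa + log([A⁻]/[HA]) = 4.222 + log(0.074/0.087)
pH = 4.222 + (-0.070) = 4.15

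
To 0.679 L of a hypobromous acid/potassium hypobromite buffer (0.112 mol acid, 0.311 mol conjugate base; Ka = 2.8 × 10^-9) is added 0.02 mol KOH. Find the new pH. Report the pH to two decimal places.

After neutralization: n(HOBr) = 0.092 mol, n(OBr-) = 0.331 mol.
pKa = −log(2.8 × 10^-9) = 8.553
pH = pKa + log(n_OBr-/n_HOBr) = 8.553 + log(0.331/0.092) = 8.553 + (+0.556)

pH = 9.11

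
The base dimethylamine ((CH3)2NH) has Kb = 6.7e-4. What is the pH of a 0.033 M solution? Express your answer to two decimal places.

(CH3)2NH + H2O ⇌ (CH3)2NH2+ + OH-
Kb = [OH-]²/(0.033 − [OH-]) = 6.7 × 10^-4
[OH-] is not negligible relative to C₀; solve [OH-]² + 0.00067·[OH-] − 2.21e-05 = 0.
[OH-] = (−Kb + √(Kb² + 4·Kb·C₀))/2 = 4.38 × 10^-3 M
pOH = −log(4.38 × 10^-3) = 2.36; pH = 14.00 − 2.36 = 11.64

pH = 11.64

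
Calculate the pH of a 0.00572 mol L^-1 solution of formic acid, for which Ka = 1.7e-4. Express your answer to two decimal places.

HCOOH ⇌ HCOO- + H+
From the ICE table, Ka = [H+]²/(0.00572 − [H+]) = 1.7 × 10^-4.
[H+] is not negligible relative to C₀; solve [H+]² + 0.00017·[H+] − 9.72e-07 = 0.
[H+] = [−0.00017 + √(0.00017² + 3.89e-06)]/2 = 9.05 × 10^-4 M
pH = −log[H+] = −log(9.05 × 10^-4) = 3.04

pH = 3.04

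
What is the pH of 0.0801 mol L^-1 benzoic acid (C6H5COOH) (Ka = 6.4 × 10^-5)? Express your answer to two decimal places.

C6H5COOH ⇌ C6H5COO- + H+
From the ICE table, Ka = x²/(0.0801 − x) = 6.4 × 10^-5.
Since Ka ≪ C₀, x ≈ √(Ka·C₀) = 2.26 × 10^-3 M.
pH = −log(2.26 × 10^-3) = 2.65

pH = 2.65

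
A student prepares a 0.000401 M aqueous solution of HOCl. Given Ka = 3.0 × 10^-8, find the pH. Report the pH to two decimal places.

HOCl ⇌ OCl- + H+
From the ICE table, Ka = [H+]²/(0.000401 − [H+]) = 3.0 × 10^-8.
Neglecting [H+] in the denominator: [H+] = √(3.0 × 10^-8 × 0.000401) = 3.47 × 10^-6 M
Check: 0.86% ionized — well under 5%, approximation valid.
pH = −log[H+] = −log(3.47 × 10^-6) = 5.46

pH = 5.46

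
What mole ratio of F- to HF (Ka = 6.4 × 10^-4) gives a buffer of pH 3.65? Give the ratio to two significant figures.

ratio = 2.9

pKa = -log(6.4 × 10^-4) = 3.194
pH = pKa + log(r) ⇒ log(r) = 3.65 − 3.194 = +0.456
r = [F-]/[HF] = 10^(+0.456) = 2.86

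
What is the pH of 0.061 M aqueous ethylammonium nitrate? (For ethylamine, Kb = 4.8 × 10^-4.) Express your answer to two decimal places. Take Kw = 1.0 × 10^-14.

C2H5NH3+ is the conjugate acid of the weak base C2H5NH2.
Ka = Kw/Kb = 1.0×10^-14 / 4.8 × 10^-4 = 2.08 × 10^-11
From the ICE table, Ka = [H+]²/(0.061 − [H+]) = 2.08 × 10^-11.
Since Ka ≪ C₀, [H+] ≈ √(Ka·C₀) = 1.13 × 10^-6 M.
Check: 0.0018% ionized — well under 5%, approximation valid.
pH = −log(1.13 × 10^-6) = 5.95

pH = 5.95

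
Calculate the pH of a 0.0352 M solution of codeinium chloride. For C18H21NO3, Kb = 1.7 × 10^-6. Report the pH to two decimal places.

pH = 4.84

C18H22NO3+ is the conjugate acid of the weak base C18H21NO3.
Ka = Kw/Kb = 1.0×10^-14 / 1.7 × 10^-6 = 5.88 × 10^-9
From the ICE table, Ka = [H+]²/(0.0352 − [H+]) = 5.88 × 10^-9.
Neglecting [H+] in the denominator: [H+] = √(5.88 × 10^-9 × 0.0352) = 1.44 × 10^-5 M
Check: 0.041% ionized — well under 5%, approximation valid.
pH = −log(1.44 × 10^-5) = 4.84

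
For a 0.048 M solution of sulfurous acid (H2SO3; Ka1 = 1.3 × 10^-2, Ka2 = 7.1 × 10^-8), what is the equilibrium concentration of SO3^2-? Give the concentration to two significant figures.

7.1 × 10^-8 M

First ionization gives [H+] ≈ [HSO3-] = 1.93 × 10^-2 M.
Second step: Ka2 = [H+][SO3^2-]/[HSO3-] ≈ [SO3^2-] (since [H+] ≈ [HSO3-]).
So [SO3^2-] ≈ Ka2.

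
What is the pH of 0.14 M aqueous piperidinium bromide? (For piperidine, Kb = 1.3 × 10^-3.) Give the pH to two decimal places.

pH = 5.98

C5H10NH2+ is the conjugate acid of the weak base C5H10NH.
Ka = Kw/Kb = 1.0×10^-14 / 1.3 × 10^-3 = 7.69 × 10^-12
From the ICE table, Ka = [H+]²/(0.14 − [H+]) = 7.69 × 10^-12.
Assume [H+] ≪ 0.14: [H+] ≈ √(7.69 × 10^-12 × 0.14) = 1.04 × 10^-6 M
Check: 0.00074% ionized — well under 5%, approximation valid.
pH = −log[H+] = −log(1.04 × 10^-6) = 5.98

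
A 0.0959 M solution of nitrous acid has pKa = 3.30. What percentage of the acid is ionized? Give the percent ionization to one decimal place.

HNO2 ⇌ NO2- + H+; let x = [H+] at equilibrium.
Ka = 10^(−3.30) = 5.01 × 10^-4
Solve x² + 0.000501x − 4.8e-05 = 0 → x = 6.69 × 10^-3 M
Fraction ionized = 6.69 × 10^-3 / 0.0959 = 0.0698 → 7.0%

7.0%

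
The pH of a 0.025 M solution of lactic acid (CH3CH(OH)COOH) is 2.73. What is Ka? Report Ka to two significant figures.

Ka = 1.5 × 10^-4

[H+] = 10^(-2.73) = 1.86 × 10^-3 M
At equilibrium [HA] = 0.025 − 1.86 × 10^-3 = 2.31 × 10^-2 M
Ka = [H+][A-]/[HA] = (1.86 × 10^-3)² / 2.31 × 10^-2 = 1.5 × 10^-4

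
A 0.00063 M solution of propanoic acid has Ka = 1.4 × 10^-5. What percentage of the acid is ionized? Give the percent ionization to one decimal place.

13.8%

CH3CH2COOH ⇌ CH3CH2COO- + H+; let x = [H+] at equilibrium.
Solve x² + 1.4e-05x − 8.82e-09 = 0 → x = 8.72 × 10^-5 M
% ionization = x/C₀ × 100% = 8.72 × 10^-5/0.00063 × 100% = 13.8%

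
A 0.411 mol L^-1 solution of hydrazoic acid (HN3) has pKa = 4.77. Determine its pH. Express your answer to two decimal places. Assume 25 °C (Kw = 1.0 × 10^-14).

pH = 2.58

HN3 ⇌ N3- + H+
Ka = 10^(−4.77) = 1.70 × 10^-5
From the ICE table, Ka = x²/(0.411 − x) = 1.70 × 10^-5.
Assume x ≪ 0.411: x ≈ √(1.70 × 10^-5 × 0.411) = 2.64 × 10^-3 M
Check: 0.64% ionized — well under 5%, approximation valid.
pH = −log[H+] = −log(2.64 × 10^-3) = 2.58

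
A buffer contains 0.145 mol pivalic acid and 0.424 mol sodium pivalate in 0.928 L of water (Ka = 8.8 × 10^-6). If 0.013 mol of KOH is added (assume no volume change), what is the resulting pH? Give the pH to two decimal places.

OH- converts (CH3)3CCOOH to (CH3)3CCOO-: (CH3)3CCOOH → 0.132 mol, (CH3)3CCOO- → 0.437 mol.
pKa = −log(8.8 × 10^-6) = 5.056
pH = pKa + log([A⁻]/[HA]) = 5.056 + log(0.437/0.132) = 5.056 +0.520

pH = 5.58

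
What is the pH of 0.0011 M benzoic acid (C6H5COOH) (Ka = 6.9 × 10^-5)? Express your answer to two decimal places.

C6H5COOH ⇌ C6H5COO- + H+
Ka = x²/(0.0011 − x) = 6.9 × 10^-5
The 5% rule fails; solving x² + Ka·x − Ka·C₀ = 0 exactly:
x = (−Ka + √(Ka² + 4·Ka·C₀))/2 = 2.43 × 10^-4 M
pH = −log(2.43 × 10^-4) = 3.61

pH = 3.61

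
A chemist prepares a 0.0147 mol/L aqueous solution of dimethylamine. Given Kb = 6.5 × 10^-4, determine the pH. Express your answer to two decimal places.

(CH3)2NH + H2O ⇌ (CH3)2NH2+ + OH-
Let x = [OH-] at equilibrium. Kb = x²/(0.0147 − x).
The 5% rule fails; solving x² + Kb·x − Kb·C₀ = 0 exactly:
x = [−0.00065 + √(0.00065² + 3.82e-05)]/2 = 2.78 × 10^-3 M
pOH = 2.56, so pH = 14.00 − pOH = 11.44

pH = 11.44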